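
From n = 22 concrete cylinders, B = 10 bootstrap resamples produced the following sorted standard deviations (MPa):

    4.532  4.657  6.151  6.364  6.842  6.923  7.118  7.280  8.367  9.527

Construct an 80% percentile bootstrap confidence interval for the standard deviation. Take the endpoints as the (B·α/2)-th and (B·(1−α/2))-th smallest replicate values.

(4.532, 8.367)

α = 0.20; lower rank = 10 × 0.100 = 1; upper rank = 10 × 0.900 = 9.
The 1st smallest replicate is 4.532; the 9th is 8.367.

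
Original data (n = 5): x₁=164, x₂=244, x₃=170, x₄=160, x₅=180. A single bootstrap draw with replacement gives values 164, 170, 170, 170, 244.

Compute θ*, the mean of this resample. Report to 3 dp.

θ* = 183.600

Mean = (164 + 170 + 170 + 170 + 244) / 5 = 918.0 / 5 = 183.600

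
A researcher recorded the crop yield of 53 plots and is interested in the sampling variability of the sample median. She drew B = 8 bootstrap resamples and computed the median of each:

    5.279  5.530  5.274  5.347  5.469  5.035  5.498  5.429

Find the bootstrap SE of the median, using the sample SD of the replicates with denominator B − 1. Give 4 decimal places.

SE* = 0.1623

Bootstrap SE is the standard deviation of the 8 replicate medians.
Mean of replicates: (5.279 + 5.530 + 5.274 + 5.347 + 5.469 + 5.035 + 5.498 + 5.429) / 8 = 42.86100 / 8 = 5.35763
Sum of squared deviations: (−0.07863)² + (+0.17237)² + (−0.08363)² + (−0.01063)² + (+0.11137)² + (−0.32263)² + (+0.14037)² + (+0.07137)² = 0.18429
Variance = 0.18429 / 7 = 0.02633
SE* = √0.02633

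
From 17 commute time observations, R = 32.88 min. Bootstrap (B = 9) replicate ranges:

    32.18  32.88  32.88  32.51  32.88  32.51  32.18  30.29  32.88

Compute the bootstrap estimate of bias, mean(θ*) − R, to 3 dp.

bias = −0.526

mean(θ*) = (32.18 + 32.88 + 32.88 + 32.51 + 32.88 + 32.51 + 32.18 + 30.29 + 32.88) / 9 = 32.3544
bias = 32.3544 − 32.88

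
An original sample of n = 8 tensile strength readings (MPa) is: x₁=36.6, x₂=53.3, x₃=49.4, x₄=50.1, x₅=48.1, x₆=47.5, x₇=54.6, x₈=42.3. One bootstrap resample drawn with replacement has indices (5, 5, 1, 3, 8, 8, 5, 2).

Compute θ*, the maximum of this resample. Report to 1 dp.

Resample values: 48.1, 48.1, 36.6, 49.4, 42.3, 42.3, 48.1, 53.3.
Maximum = 53.3

θ* = 53.3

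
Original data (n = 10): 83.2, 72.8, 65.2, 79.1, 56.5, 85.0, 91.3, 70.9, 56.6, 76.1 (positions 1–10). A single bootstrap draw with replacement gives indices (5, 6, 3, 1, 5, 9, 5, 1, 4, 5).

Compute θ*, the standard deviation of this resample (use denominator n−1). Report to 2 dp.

Resample values: 56.5, 85.0, 65.2, 83.2, 56.5, 56.6, 56.5, 83.2, 79.1, 56.5.
Mean = 67.8300; sum of squared deviations = 1540.8010
s² = 1540.8010 / 9 = 171.2001
s = √171.2001 = 13.08

θ* = 13.08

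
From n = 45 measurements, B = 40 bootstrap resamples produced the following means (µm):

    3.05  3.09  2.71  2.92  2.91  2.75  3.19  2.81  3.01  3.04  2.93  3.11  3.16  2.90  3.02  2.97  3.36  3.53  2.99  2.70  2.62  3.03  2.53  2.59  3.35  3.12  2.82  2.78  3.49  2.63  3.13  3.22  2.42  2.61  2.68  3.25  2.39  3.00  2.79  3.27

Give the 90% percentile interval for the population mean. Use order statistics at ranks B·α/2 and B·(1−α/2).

(2.42, 3.36)

Sorted replicates: 2.39, 2.42, 2.53, 2.59, 2.61, 2.62, 2.63, 2.68, 2.70, 2.71, 2.75, 2.78, 2.79, 2.81, 2.82, 2.90, 2.91, 2.92, 2.93, 2.97, 2.99, 3.00, 3.01, 3.02, 3.03, 3.04, 3.05, 3.09, 3.11, 3.12, 3.13, 3.16, 3.19, 3.22, 3.25, 3.27, 3.35, 3.36, 3.49, 3.53
α = 0.10; lower rank = 40 × 0.050 = 2; upper rank = 40 × 0.950 = 38.
The 2nd smallest replicate is 2.42; the 38th is 3.36.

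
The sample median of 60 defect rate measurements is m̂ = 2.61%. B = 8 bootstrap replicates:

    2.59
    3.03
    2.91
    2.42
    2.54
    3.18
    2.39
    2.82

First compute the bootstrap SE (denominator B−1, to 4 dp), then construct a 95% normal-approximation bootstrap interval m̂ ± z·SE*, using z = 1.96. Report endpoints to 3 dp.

Mean of replicates = 2.7350; sum of squared deviations = 0.6002; SE* = √(0.6002/7) = 0.2928
Margin = 1.96 × 0.2928 = 0.5739
Interval: 2.61 ± 0.5739

(2.036, 3.184)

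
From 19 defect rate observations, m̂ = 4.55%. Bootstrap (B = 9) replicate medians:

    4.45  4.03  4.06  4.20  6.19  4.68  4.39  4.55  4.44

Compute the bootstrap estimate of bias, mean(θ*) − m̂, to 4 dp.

bias = +0.0044

mean(θ*) = (4.45 + 4.03 + 4.06 + 4.20 + 6.19 + 4.68 + 4.39 + 4.55 + 4.44) / 9 = 4.55444
bias = 4.55444 − 4.55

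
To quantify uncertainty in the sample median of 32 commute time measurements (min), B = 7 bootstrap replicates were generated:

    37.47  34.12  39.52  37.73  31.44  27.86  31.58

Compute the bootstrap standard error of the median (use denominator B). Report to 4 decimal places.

Bootstrap SE is the standard deviation of the 7 replicate medians.
Mean of replicates: (37.47 + 34.12 + 39.52 + 37.73 + 31.44 + 27.86 + 31.58) / 7 = 239.72000 / 7 = 34.24571
Sum of squared deviations: (+3.22429)² + (−0.12571)² + (+5.27429)² + (+3.48429)² + (−2.80571)² + (−6.38571)² + (−2.66571)² = 106.12557
Variance = 106.12557 / 7 = 15.16080
SE* = √15.16080

SE* = 3.8937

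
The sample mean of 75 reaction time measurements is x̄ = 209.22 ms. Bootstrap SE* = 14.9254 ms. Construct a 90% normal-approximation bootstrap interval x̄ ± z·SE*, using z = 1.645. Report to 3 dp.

Margin = 1.645 × 14.9254 = 24.5523
Interval: 209.22 ± 24.5523

(184.668, 233.772)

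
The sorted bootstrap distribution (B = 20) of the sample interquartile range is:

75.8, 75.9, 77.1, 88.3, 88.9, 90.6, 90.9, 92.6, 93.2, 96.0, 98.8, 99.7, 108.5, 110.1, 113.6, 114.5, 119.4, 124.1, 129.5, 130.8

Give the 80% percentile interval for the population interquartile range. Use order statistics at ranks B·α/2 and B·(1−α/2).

α = 0.20; lower rank = 20 × 0.100 = 2; upper rank = 20 × 0.900 = 18.
The 2nd smallest replicate is 75.9; the 18th is 124.1.

(75.9, 124.1)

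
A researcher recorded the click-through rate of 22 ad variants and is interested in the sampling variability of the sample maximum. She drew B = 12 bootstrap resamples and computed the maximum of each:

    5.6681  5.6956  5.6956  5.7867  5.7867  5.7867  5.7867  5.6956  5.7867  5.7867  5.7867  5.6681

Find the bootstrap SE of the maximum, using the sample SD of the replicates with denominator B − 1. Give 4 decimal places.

Bootstrap SE is the standard deviation of the 12 replicate maximums.
Mean of replicates: (5.6681 + 5.6956 + 5.6956 + 5.7867 + 5.7867 + 5.7867 + 5.7867 + 5.6956 + 5.7867 + 5.7867 + 5.7867 + 5.6681) / 12 = 68.92990 / 12 = 5.74416
Sum of squared deviations: (−0.07606)² + (−0.04856)² + (−0.04856)² + (+0.04254)² + (+0.04254)² + (+0.04254)² + (+0.04254)² + (−0.04856)² + (+0.04254)² + (+0.04254)² + (+0.04254)² + (−0.07606)² = 0.03131
Variance = 0.03131 / 11 = 0.00285
SE* = √0.00285

SE* = 0.0534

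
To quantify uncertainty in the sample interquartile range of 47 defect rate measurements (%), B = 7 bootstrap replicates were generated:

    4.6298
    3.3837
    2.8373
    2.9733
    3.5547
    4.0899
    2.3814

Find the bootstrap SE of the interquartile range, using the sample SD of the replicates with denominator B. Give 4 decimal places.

SE* = 0.7120

Bootstrap SE is the standard deviation of the 7 replicate interquartile ranges.
Mean of replicates: (4.6298 + 3.3837 + 2.8373 + 2.9733 + 3.5547 + 4.0899 + 2.3814) / 7 = 23.85010 / 7 = 3.40716
Sum of squared deviations: (+1.22264)² + (−0.02346)² + (−0.56986)² + (−0.43386)² + (+0.14754)² + (+0.68274)² + (−1.02576)² = 3.54846
Variance = 3.54846 / 7 = 0.50692
SE* = √0.50692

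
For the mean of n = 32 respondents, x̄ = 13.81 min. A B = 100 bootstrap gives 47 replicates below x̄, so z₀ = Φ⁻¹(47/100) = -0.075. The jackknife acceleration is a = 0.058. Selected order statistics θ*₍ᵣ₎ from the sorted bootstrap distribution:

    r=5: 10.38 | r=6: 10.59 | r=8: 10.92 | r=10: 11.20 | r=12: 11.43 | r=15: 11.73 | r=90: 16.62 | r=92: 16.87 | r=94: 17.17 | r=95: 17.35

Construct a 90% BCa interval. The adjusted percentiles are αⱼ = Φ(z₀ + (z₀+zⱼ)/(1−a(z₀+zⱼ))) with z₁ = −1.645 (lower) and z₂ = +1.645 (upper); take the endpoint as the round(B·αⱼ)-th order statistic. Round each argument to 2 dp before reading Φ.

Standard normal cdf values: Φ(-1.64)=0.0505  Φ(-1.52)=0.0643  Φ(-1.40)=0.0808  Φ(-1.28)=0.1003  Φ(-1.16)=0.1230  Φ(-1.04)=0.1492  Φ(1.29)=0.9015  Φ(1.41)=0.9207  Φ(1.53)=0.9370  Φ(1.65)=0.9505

Lower: z₀ + z₁ = -0.075 + (-1.645) = -1.720; 1 − a(z₀+z₁) = 1 − (0.058)(-1.720) = 1.0998; argument = -0.075 + (-1.720)/1.0998 = -1.6390 → -1.64.
α₁ = Φ(-1.64) = 0.0505; rank = round(100 × 0.0505) = 5; θ*₍5₎ = 10.38.
Upper: z₀ + z₂ = 1.570; 1 − a(z₀+z₂) = 0.9089; argument = 1.6523 → 1.65; α₂ = 0.9505; rank = 95; θ*₍95₎ = 17.35.

(10.38, 17.35)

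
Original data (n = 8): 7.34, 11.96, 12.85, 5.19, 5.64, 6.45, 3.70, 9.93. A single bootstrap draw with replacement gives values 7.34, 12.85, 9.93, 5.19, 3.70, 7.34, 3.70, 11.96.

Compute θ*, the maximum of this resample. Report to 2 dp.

Maximum = 12.85

θ* = 12.85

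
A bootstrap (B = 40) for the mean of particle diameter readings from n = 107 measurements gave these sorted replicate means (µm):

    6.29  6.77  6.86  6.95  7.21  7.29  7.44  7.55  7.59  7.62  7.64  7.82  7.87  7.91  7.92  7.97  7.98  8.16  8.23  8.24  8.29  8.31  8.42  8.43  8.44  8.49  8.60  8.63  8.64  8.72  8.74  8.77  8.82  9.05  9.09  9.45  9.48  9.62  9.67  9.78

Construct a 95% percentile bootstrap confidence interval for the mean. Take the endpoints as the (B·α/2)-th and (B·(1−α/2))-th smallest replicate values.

α = 0.05; lower rank = 40 × 0.025 = 1; upper rank = 40 × 0.975 = 39.
The 1st smallest replicate is 6.29; the 39th is 9.67.

(6.29, 9.67)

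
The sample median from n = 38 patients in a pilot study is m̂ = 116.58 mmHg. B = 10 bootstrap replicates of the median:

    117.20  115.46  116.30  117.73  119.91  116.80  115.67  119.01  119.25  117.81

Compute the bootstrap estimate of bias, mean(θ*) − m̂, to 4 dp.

mean(θ*) = (117.20 + 115.46 + 116.30 + 117.73 + 119.91 + 116.80 + 115.67 + 119.01 + 119.25 + 117.81) / 10 = 117.51400
bias = 117.51400 − 116.58

bias = +0.9340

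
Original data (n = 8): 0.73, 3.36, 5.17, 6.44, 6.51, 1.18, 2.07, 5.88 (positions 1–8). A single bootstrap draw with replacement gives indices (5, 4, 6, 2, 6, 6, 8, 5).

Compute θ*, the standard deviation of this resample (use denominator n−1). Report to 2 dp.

θ* = 2.57

Resample values: 6.51, 6.44, 1.18, 3.36, 1.18, 1.18, 5.88, 6.51.
Mean = 4.0300; sum of squared deviations = 46.3478
s² = 46.3478 / 7 = 6.6211
s = √6.6211 = 2.57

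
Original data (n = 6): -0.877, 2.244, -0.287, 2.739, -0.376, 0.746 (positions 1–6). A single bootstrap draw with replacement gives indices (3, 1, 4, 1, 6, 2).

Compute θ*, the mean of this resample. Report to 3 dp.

Resample values: -0.287, -0.877, 2.739, -0.877, 0.746, 2.244.
Mean = ((-0.287) + (-0.877) + 2.739 + (-0.877) + 0.746 + 2.244) / 6 = 3.6880 / 6 = 0.615

θ* = 0.615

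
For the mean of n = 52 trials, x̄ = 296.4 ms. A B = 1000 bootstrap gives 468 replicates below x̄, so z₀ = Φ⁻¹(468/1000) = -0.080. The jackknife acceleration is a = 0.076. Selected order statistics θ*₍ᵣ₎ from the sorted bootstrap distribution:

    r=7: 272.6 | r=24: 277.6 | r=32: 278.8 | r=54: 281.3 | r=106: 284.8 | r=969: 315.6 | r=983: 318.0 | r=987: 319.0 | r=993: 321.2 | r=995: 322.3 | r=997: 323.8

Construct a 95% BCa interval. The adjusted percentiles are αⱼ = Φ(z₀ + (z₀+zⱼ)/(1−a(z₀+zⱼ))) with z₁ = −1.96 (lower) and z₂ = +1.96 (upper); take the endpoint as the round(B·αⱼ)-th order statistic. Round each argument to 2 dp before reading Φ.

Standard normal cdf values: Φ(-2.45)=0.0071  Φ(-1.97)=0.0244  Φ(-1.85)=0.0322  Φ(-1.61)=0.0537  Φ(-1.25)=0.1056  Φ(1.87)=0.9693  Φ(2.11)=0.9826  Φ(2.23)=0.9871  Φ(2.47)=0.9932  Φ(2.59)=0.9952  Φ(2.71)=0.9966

(278.8, 318.0)

Lower: z₀ + z₁ = -0.080 + (-1.960) = -2.040; 1 − a(z₀+z₁) = 1 − (0.076)(-2.040) = 1.1550; argument = -0.080 + (-2.040)/1.1550 = -1.8462 → -1.85.
α₁ = Φ(-1.85) = 0.0322; rank = round(1000 × 0.0322) = 32; θ*₍32₎ = 278.8.
Upper: z₀ + z₂ = 1.880; 1 − a(z₀+z₂) = 0.8571; argument = 2.1134 → 2.11; α₂ = 0.9826; rank = 983; θ*₍983₎ = 318.0.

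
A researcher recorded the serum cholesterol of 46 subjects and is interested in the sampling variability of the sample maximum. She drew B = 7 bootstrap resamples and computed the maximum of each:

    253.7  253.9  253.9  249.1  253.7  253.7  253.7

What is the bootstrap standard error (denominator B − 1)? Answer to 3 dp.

SE* = 1.766

Bootstrap SE is the standard deviation of the 7 replicate maximums.
Mean of replicates: (253.7 + 253.9 + 253.9 + 249.1 + 253.7 + 253.7 + 253.7) / 7 = 1771.7000 / 7 = 253.1000
Sum of squared deviations: (+0.6000)² + (+0.8000)² + (+0.8000)² + (−4.0000)² + (+0.6000)² + (+0.6000)² + (+0.6000)² = 18.7200
Variance = 18.7200 / 6 = 3.1200
SE* = √3.1200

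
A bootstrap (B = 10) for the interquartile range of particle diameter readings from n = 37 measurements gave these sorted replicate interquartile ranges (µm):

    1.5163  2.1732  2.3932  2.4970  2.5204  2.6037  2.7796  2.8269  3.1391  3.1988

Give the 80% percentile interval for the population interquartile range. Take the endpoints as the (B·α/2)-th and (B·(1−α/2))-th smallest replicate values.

(1.5163, 3.1391)

α = 0.20; lower rank = 10 × 0.100 = 1; upper rank = 10 × 0.900 = 9.
The 1st smallest replicate is 1.5163; the 9th is 3.1391.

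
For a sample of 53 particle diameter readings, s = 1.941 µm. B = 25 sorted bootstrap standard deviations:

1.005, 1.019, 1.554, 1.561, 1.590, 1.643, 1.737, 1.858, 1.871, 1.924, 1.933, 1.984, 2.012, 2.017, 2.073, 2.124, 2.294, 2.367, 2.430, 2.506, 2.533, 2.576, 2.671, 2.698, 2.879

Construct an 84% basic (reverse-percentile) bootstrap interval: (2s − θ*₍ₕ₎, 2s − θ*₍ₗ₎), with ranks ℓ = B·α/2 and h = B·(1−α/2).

Percentile endpoints at ranks 2 and 23: θ*₍2₎ = 1.019, θ*₍23₎ = 2.671.
Basic interval reflects these around s:
  lower = 2 × 1.941 − 2.671 = 1.211
  upper = 2 × 1.941 − 1.019 = 2.863

(1.211, 2.863)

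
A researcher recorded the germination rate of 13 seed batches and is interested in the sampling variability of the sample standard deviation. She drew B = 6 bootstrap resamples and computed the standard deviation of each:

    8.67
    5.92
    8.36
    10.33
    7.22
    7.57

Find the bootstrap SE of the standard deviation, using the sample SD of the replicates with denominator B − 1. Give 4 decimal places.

Bootstrap SE is the standard deviation of the 6 replicate standard deviations.
Mean of replicates: (8.67 + 5.92 + 8.36 + 10.33 + 7.22 + 7.57) / 6 = 48.07000 / 6 = 8.01167
Sum of squared deviations: (+0.65833)² + (−2.09167)² + (+0.34833)² + (+2.31833)² + (−0.79167)² + (−0.44167)² = 11.12628
Variance = 11.12628 / 5 = 2.22526
SE* = √2.22526

SE* = 1.4917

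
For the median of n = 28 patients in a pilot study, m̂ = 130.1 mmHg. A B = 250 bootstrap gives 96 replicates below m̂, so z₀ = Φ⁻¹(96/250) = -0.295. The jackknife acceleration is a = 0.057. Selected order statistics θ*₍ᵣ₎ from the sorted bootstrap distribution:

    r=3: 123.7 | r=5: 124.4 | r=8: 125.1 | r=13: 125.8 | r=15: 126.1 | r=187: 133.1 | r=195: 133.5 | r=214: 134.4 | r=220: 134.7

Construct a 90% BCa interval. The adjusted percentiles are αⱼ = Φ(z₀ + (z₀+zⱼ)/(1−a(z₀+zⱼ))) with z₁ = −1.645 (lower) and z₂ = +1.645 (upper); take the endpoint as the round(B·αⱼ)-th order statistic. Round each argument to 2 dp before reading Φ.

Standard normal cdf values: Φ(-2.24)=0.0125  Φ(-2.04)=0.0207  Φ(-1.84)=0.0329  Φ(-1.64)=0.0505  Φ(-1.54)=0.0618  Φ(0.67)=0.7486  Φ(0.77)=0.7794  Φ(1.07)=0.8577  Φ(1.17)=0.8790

Lower: z₀ + z₁ = -0.295 + (-1.645) = -1.940; 1 − a(z₀+z₁) = 1 − (0.057)(-1.940) = 1.1106; argument = -0.295 + (-1.940)/1.1106 = -2.0418 → -2.04.
α₁ = Φ(-2.04) = 0.0207; rank = round(250 × 0.0207) = 5; θ*₍5₎ = 124.4.
Upper: z₀ + z₂ = 1.350; 1 − a(z₀+z₂) = 0.9231; argument = 1.1675 → 1.17; α₂ = 0.8790; rank = 220; θ*₍220₎ = 134.7.

(124.4, 134.7)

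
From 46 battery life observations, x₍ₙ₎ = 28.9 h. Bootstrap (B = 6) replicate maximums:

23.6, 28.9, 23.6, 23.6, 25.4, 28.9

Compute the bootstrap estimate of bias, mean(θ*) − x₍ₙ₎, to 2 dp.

mean(θ*) = (23.6 + 28.9 + 23.6 + 23.6 + 25.4 + 28.9) / 6 = 25.667
bias = 25.667 − 28.9

bias = −3.23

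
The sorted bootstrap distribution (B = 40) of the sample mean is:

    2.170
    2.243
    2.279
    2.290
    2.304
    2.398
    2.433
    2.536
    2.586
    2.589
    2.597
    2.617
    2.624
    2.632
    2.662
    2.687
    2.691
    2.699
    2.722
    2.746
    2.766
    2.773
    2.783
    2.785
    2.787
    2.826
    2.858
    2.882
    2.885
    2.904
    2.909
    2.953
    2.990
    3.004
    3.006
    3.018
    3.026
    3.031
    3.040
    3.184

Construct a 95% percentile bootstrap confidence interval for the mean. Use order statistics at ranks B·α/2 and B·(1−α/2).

α = 0.05; lower rank = 40 × 0.025 = 1; upper rank = 40 × 0.975 = 39.
The 1st smallest replicate is 2.170; the 39th is 3.040.

(2.170, 3.040)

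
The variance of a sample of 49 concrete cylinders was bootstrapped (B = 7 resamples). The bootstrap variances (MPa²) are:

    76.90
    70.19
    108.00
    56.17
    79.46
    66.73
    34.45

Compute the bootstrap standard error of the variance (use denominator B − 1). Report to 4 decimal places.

Bootstrap SE is the standard deviation of the 7 replicate variances.
Mean of replicates: (76.90 + 70.19 + 108.00 + 56.17 + 79.46 + 66.73 + 34.45) / 7 = 491.90000 / 7 = 70.27143
Sum of squared deviations: (+6.62857)² + (−0.08143)² + (+37.72857)² + (−14.10143)² + (+9.18857)² + (−3.54143)² + (−35.82143)² = 3046.38629
Variance = 3046.38629 / 6 = 507.73105
SE* = √507.73105

SE* = 22.5329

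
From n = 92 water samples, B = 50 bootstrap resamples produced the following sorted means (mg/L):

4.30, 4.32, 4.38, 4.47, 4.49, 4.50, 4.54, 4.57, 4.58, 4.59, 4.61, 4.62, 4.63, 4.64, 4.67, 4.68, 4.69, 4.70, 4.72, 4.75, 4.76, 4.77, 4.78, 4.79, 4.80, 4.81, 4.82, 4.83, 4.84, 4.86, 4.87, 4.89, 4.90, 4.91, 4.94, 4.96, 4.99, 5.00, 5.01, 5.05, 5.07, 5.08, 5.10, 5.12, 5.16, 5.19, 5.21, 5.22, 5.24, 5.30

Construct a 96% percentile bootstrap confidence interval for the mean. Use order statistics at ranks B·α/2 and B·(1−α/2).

(4.30, 5.24)

α = 0.04; lower rank = 50 × 0.020 = 1; upper rank = 50 × 0.980 = 49.
The 1st smallest replicate is 4.30; the 49th is 5.24.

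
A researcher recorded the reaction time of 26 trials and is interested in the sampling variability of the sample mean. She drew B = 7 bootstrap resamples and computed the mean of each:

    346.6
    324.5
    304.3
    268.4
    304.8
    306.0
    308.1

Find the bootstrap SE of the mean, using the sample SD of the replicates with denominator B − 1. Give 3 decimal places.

SE* = 23.636

Bootstrap SE is the standard deviation of the 7 replicate means.
Mean of replicates: (346.6 + 324.5 + 304.3 + 268.4 + 304.8 + 306.0 + 308.1) / 7 = 2162.7000 / 7 = 308.9571
Sum of squared deviations: (+37.6429)² + (+15.5429)² + (−4.6571)² + (−40.5571)² + (−4.1571)² + (−2.9571)² + (−0.8571)² = 3351.8971
Variance = 3351.8971 / 6 = 558.6495
SE* = √558.6495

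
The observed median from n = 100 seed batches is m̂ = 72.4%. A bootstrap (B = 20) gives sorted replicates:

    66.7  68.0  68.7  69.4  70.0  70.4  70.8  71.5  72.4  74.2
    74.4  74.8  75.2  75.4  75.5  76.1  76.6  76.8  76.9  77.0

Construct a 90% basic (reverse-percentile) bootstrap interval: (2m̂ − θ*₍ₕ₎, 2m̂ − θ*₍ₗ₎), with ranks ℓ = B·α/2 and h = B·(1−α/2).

(67.9, 78.1)

Percentile endpoints at ranks 1 and 19: θ*₍1₎ = 66.7, θ*₍19₎ = 76.9.
Basic interval reflects these around m̂:
  lower = 2 × 72.4 − 76.9 = 67.9
  upper = 2 × 72.4 − 66.7 = 78.1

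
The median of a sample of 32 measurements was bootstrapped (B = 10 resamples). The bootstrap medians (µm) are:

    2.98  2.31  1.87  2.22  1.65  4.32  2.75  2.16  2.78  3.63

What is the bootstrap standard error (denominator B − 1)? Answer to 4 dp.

SE* = 0.8186

Bootstrap SE is the standard deviation of the 10 replicate medians.
Mean of replicates: (2.98 + 2.31 + 1.87 + 2.22 + 1.65 + 4.32 + 2.75 + 2.16 + 2.78 + 3.63) / 10 = 26.67000 / 10 = 2.66700
Sum of squared deviations: (+0.31300)² + (−0.35700)² + (−0.79700)² + (−0.44700)² + (−1.01700)² + (+1.65300)² + (+0.08300)² + (−0.50700)² + (+0.11300)² + (+0.96300)² = 6.03121
Variance = 6.03121 / 9 = 0.67013
SE* = √0.67013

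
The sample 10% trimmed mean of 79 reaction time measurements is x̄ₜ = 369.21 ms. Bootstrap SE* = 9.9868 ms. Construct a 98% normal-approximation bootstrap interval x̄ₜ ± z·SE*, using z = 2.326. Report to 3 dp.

Margin = 2.326 × 9.9868 = 23.2293
Interval: 369.21 ± 23.2293

(345.981, 392.439)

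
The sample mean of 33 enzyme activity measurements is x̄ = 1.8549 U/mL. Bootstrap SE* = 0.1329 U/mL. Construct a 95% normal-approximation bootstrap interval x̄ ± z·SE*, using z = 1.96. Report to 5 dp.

Margin = 1.96 × 0.1329 = 0.260484
Interval: 1.8549 ± 0.260484

(1.59442, 2.11538)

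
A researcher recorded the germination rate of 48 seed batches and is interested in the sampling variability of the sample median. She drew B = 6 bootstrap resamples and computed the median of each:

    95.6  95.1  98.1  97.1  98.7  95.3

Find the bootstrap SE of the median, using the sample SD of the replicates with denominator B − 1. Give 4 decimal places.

SE* = 1.5385

Bootstrap SE is the standard deviation of the 6 replicate medians.
Mean of replicates: (95.6 + 95.1 + 98.1 + 97.1 + 98.7 + 95.3) / 6 = 579.90000 / 6 = 96.65000
Sum of squared deviations: (−1.05000)² + (−1.55000)² + (+1.45000)² + (+0.45000)² + (+2.05000)² + (−1.35000)² = 11.83500
Variance = 11.83500 / 5 = 2.36700
SE* = √2.36700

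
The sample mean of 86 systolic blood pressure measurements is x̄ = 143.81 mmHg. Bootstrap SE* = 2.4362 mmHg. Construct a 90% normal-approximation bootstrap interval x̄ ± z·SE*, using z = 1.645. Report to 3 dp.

(139.802, 147.818)

Margin = 1.645 × 2.4362 = 4.0075
Interval: 143.81 ± 4.0075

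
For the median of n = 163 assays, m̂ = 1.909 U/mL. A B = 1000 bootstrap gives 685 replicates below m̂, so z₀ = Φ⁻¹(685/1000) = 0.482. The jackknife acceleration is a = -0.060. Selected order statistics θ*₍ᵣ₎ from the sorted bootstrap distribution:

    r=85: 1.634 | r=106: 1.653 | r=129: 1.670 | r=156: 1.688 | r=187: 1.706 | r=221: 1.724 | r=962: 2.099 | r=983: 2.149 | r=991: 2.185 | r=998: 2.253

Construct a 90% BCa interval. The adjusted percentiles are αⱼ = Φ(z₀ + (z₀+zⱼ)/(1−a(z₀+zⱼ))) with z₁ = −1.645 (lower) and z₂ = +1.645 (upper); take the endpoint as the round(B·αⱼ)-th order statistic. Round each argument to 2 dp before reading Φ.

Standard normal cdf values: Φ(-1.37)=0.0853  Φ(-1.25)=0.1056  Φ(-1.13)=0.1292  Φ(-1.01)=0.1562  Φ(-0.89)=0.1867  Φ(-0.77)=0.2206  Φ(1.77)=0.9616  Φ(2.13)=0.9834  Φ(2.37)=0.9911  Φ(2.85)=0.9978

(1.724, 2.185)

Lower: z₀ + z₁ = 0.482 + (-1.645) = -1.163; 1 − a(z₀+z₁) = 1 − (-0.060)(-1.163) = 0.9302; argument = 0.482 + (-1.163)/0.9302 = -0.7682 → -0.77.
α₁ = Φ(-0.77) = 0.2206; rank = round(1000 × 0.2206) = 221; θ*₍221₎ = 1.724.
Upper: z₀ + z₂ = 2.127; 1 − a(z₀+z₂) = 1.1276; argument = 2.3683 → 2.37; α₂ = 0.9911; rank = 991; θ*₍991₎ = 2.185.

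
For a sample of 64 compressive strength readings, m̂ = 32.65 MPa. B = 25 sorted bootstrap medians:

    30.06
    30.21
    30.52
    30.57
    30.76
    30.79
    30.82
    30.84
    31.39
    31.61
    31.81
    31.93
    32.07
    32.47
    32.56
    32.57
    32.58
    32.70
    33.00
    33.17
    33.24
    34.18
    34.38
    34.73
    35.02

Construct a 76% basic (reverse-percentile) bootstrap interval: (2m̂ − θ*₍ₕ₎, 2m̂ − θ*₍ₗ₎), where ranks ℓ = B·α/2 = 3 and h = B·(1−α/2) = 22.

Percentile endpoints at ranks 3 and 22: θ*₍3₎ = 30.52, θ*₍22₎ = 34.18.
Basic interval reflects these around m̂:
  lower = 2 × 32.65 − 34.18 = 31.12
  upper = 2 × 32.65 − 30.52 = 34.78

(31.12, 34.78)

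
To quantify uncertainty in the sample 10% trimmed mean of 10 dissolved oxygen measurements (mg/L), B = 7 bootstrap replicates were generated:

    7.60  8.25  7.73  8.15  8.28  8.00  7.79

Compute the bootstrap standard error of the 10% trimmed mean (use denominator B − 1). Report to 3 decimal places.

SE* = 0.269

Bootstrap SE is the standard deviation of the 7 replicate 10% trimmed means.
Mean of replicates: (7.60 + 8.25 + 7.73 + 8.15 + 8.28 + 8.00 + 7.79) / 7 = 55.8000 / 7 = 7.9714
Sum of squared deviations: (−0.3714)² + (+0.2786)² + (−0.2414)² + (+0.1786)² + (+0.3086)² + (+0.0286)² + (−0.1814)² = 0.4347
Variance = 0.4347 / 6 = 0.0724
SE* = √0.0724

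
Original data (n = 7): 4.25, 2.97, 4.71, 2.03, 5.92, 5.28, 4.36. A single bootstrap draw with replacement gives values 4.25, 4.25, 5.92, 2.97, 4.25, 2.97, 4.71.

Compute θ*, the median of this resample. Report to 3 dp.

θ* = 4.250

Sorted: 2.97, 2.97, 4.25, 4.25, 4.25, 4.71, 5.92
Median = middle value = 4.250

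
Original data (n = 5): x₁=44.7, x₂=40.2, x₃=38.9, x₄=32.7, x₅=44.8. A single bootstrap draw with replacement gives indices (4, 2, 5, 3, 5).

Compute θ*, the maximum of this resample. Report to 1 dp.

θ* = 44.8

Resample values: 32.7, 40.2, 44.8, 38.9, 44.8.
Maximum = 44.8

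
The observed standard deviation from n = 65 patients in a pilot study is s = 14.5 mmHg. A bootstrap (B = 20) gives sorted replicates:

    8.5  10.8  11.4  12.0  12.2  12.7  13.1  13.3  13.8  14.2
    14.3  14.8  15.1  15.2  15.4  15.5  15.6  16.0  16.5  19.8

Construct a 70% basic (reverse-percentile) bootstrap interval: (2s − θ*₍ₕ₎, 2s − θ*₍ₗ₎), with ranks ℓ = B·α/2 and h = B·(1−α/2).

Percentile endpoints at ranks 3 and 17: θ*₍3₎ = 11.4, θ*₍17₎ = 15.6.
Basic interval reflects these around s:
  lower = 2 × 14.5 − 15.6 = 13.4
  upper = 2 × 14.5 − 11.4 = 17.6

(13.4, 17.6)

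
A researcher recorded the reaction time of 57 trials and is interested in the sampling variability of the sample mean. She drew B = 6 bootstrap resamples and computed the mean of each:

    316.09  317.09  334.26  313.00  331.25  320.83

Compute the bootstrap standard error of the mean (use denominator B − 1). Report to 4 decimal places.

Bootstrap SE is the standard deviation of the 6 replicate means.
Mean of replicates: (316.09 + 317.09 + 334.26 + 313.00 + 331.25 + 320.83) / 6 = 1932.52000 / 6 = 322.08667
Sum of squared deviations: (−5.99667)² + (−4.99667)² + (+12.17333)² + (−9.08667)² + (+9.16333)² + (−1.25667)² = 377.23013
Variance = 377.23013 / 5 = 75.44603
SE* = √75.44603

SE* = 8.6860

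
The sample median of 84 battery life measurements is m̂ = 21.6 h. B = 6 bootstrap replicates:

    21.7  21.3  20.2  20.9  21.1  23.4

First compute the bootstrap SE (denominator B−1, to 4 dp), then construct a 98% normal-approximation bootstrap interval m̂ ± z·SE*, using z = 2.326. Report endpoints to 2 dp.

(19.08, 24.12)

Mean of replicates = 21.4333; sum of squared deviations = 5.8733; SE* = √(5.8733/5) = 1.0838
Margin = 2.326 × 1.0838 = 2.521
Interval: 21.6 ± 2.521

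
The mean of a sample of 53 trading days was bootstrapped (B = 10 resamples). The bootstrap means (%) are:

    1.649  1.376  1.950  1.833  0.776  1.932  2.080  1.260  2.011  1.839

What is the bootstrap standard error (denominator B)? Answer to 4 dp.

Bootstrap SE is the standard deviation of the 10 replicate means.
Mean of replicates: (1.649 + 1.376 + 1.950 + 1.833 + 0.776 + 1.932 + 2.080 + 1.260 + 2.011 + 1.839) / 10 = 16.70600 / 10 = 1.67060
Sum of squared deviations: (−0.02160)² + (−0.29460)² + (+0.27940)² + (+0.16240)² + (−0.89460)² + (+0.26140)² + (+0.40940)² + (−0.41060)² + (+0.34040)² + (+0.16840)² = 1.54076
Variance = 1.54076 / 10 = 0.15408
SE* = √0.15408

SE* = 0.3925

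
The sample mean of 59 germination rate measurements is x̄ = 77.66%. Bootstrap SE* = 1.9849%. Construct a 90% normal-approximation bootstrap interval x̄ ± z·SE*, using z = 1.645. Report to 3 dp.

Margin = 1.645 × 1.9849 = 3.2652
Interval: 77.66 ± 3.2652

(74.395, 80.925)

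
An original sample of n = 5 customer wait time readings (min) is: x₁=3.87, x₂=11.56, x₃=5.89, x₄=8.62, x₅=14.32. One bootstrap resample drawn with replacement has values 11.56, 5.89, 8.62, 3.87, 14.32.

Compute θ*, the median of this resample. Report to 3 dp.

Sorted: 3.87, 5.89, 8.62, 11.56, 14.32
Median = middle value = 8.620

θ* = 8.620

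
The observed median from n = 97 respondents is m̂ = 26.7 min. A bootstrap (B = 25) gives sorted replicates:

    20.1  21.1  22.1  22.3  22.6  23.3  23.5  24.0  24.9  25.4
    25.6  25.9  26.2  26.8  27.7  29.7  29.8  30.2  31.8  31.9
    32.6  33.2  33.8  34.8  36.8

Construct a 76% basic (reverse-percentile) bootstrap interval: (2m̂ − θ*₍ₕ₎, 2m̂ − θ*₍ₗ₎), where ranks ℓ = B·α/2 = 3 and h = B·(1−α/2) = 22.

Percentile endpoints at ranks 3 and 22: θ*₍3₎ = 22.1, θ*₍22₎ = 33.2.
Basic interval reflects these around m̂:
  lower = 2 × 26.7 − 33.2 = 20.2
  upper = 2 × 26.7 − 22.1 = 31.3

(20.2, 31.3)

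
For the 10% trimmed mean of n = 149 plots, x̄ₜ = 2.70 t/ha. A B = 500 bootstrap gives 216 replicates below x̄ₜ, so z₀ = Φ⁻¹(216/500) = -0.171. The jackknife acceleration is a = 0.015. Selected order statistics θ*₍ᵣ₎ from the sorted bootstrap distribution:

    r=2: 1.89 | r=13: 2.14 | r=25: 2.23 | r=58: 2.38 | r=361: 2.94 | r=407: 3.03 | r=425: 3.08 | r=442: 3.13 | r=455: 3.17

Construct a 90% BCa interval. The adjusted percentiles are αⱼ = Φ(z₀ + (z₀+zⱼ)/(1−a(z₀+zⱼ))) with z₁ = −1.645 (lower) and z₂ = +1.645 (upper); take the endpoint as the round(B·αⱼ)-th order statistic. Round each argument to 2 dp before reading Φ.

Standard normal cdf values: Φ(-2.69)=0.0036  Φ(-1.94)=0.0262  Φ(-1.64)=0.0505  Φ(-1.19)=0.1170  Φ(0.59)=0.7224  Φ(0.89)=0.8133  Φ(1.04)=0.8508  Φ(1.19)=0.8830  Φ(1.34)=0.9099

(2.14, 3.17)

Lower: z₀ + z₁ = -0.171 + (-1.645) = -1.816; 1 − a(z₀+z₁) = 1 − (0.015)(-1.816) = 1.0272; argument = -0.171 + (-1.816)/1.0272 = -1.9388 → -1.94.
α₁ = Φ(-1.94) = 0.0262; rank = round(500 × 0.0262) = 13; θ*₍13₎ = 2.14.
Upper: z₀ + z₂ = 1.474; 1 − a(z₀+z₂) = 0.9779; argument = 1.3363 → 1.34; α₂ = 0.9099; rank = 455; θ*₍455₎ = 3.17.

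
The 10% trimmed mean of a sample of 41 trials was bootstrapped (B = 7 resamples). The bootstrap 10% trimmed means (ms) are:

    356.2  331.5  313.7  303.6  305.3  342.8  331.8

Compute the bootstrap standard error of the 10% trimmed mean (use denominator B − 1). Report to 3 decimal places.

Bootstrap SE is the standard deviation of the 7 replicate 10% trimmed means.
Mean of replicates: (356.2 + 331.5 + 313.7 + 303.6 + 305.3 + 342.8 + 331.8) / 7 = 2284.9000 / 7 = 326.4143
Sum of squared deviations: (+29.7857)² + (+5.0857)² + (−12.7143)² + (−22.8143)² + (−21.1143)² + (+16.3857)² + (+5.3857)² = 2338.5086
Variance = 2338.5086 / 6 = 389.7514
SE* = √389.7514

SE* = 19.742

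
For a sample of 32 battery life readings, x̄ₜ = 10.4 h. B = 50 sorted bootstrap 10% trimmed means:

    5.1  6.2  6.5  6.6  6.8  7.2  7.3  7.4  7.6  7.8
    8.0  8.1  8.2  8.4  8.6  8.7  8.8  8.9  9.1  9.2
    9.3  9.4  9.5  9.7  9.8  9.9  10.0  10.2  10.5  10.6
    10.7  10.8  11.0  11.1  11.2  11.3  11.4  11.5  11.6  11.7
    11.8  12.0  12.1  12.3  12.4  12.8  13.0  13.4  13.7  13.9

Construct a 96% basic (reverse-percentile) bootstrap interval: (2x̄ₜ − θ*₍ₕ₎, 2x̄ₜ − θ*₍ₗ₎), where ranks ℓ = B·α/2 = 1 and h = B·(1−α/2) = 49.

(7.1, 15.7)

Percentile endpoints at ranks 1 and 49: θ*₍1₎ = 5.1, θ*₍49₎ = 13.7.
Basic interval reflects these around x̄ₜ:
  lower = 2 × 10.4 − 13.7 = 7.1
  upper = 2 × 10.4 − 5.1 = 15.7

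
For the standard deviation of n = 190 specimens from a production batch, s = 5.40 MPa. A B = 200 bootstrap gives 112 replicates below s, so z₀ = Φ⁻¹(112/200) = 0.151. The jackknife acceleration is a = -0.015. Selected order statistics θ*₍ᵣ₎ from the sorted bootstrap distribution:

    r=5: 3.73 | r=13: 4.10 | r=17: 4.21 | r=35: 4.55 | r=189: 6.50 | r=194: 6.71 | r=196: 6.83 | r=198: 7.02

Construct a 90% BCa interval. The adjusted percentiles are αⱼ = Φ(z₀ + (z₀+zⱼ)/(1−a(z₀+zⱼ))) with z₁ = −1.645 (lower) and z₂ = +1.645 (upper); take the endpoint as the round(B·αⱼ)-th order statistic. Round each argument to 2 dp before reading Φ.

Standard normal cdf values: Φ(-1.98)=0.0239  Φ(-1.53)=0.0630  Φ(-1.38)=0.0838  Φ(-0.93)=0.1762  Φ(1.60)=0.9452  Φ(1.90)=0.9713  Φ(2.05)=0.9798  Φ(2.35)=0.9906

Lower: z₀ + z₁ = 0.151 + (-1.645) = -1.494; 1 − a(z₀+z₁) = 1 − (-0.015)(-1.494) = 0.9776; argument = 0.151 + (-1.494)/0.9776 = -1.3772 → -1.38.
α₁ = Φ(-1.38) = 0.0838; rank = round(200 × 0.0838) = 17; θ*₍17₎ = 4.21.
Upper: z₀ + z₂ = 1.796; 1 − a(z₀+z₂) = 1.0269; argument = 1.8999 → 1.90; α₂ = 0.9713; rank = 194; θ*₍194₎ = 6.71.

(4.21, 6.71)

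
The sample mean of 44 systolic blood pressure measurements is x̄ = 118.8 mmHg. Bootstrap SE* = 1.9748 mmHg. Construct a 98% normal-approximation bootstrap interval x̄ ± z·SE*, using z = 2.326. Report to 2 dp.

Margin = 2.326 × 1.9748 = 4.593
Interval: 118.8 ± 4.593

(114.21, 123.39)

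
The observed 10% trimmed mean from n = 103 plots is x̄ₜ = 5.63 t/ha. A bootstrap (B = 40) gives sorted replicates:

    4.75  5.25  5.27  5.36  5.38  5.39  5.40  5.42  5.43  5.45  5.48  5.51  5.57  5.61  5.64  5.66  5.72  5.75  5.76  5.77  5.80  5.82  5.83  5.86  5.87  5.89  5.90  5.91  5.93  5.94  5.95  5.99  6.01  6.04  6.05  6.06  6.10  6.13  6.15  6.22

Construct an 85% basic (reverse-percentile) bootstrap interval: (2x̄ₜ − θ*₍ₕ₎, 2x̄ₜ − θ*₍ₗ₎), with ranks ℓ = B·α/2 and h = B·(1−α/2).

Percentile endpoints at ranks 3 and 37: θ*₍3₎ = 5.27, θ*₍37₎ = 6.10.
Basic interval reflects these around x̄ₜ:
  lower = 2 × 5.63 − 6.10 = 5.16
  upper = 2 × 5.63 − 5.27 = 5.99

(5.16, 5.99)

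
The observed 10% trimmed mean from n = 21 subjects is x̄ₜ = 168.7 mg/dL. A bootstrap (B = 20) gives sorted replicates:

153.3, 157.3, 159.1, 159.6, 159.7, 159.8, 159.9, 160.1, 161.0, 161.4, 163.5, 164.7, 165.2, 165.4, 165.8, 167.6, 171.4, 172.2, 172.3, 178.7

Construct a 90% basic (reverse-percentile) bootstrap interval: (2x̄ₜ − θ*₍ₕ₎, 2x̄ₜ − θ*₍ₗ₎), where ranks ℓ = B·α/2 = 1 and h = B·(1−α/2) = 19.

Percentile endpoints at ranks 1 and 19: θ*₍1₎ = 153.3, θ*₍19₎ = 172.3.
Basic interval reflects these around x̄ₜ:
  lower = 2 × 168.7 − 172.3 = 165.1
  upper = 2 × 168.7 − 153.3 = 184.1

(165.1, 184.1)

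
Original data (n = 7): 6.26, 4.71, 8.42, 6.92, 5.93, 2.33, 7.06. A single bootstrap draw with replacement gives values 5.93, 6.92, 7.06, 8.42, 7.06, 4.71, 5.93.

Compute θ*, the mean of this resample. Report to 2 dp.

θ* = 6.58

Mean = (5.93 + 6.92 + 7.06 + 8.42 + 7.06 + 4.71 + 5.93) / 7 = 46.030 / 7 = 6.58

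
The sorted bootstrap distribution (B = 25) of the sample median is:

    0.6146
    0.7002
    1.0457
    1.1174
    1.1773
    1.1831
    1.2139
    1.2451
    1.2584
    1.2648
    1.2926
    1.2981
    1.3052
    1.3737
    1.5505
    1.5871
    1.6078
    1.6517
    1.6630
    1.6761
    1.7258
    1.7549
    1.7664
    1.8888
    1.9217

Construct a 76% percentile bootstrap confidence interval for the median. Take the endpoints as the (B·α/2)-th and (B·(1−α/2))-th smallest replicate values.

(1.0457, 1.7549)

α = 0.24; lower rank = 25 × 0.120 = 3; upper rank = 25 × 0.880 = 22.
The 3rd smallest replicate is 1.0457; the 22nd is 1.7549.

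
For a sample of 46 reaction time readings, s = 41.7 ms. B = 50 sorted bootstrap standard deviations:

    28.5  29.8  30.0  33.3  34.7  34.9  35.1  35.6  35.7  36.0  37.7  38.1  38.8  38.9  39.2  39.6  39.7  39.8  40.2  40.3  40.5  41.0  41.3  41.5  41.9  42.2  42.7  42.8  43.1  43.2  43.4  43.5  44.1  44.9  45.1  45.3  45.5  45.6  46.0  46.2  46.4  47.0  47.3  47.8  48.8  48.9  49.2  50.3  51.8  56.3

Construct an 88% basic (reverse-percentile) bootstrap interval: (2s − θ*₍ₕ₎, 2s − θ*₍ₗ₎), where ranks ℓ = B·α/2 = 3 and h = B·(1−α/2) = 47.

Percentile endpoints at ranks 3 and 47: θ*₍3₎ = 30.0, θ*₍47₎ = 49.2.
Basic interval reflects these around s:
  lower = 2 × 41.7 − 49.2 = 34.2
  upper = 2 × 41.7 − 30.0 = 53.4

(34.2, 53.4)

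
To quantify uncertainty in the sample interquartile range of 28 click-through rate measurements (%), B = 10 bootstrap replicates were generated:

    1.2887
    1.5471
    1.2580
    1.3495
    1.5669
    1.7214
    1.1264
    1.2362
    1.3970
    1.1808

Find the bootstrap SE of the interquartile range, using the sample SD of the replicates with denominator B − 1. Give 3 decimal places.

Bootstrap SE is the standard deviation of the 10 replicate interquartile ranges.
Mean of replicates: (1.2887 + 1.5471 + 1.2580 + 1.3495 + 1.5669 + 1.7214 + 1.1264 + 1.2362 + 1.3970 + 1.1808) / 10 = 13.67200 / 10 = 1.36720
Sum of squared deviations: (−0.07850)² + (+0.17990)² + (−0.10920)² + (−0.01770)² + (+0.19970)² + (+0.35420)² + (−0.24080)² + (−0.13100)² + (+0.02980)² + (−0.18640)² = 0.32688
Variance = 0.32688 / 9 = 0.03632
SE* = √0.03632

SE* = 0.191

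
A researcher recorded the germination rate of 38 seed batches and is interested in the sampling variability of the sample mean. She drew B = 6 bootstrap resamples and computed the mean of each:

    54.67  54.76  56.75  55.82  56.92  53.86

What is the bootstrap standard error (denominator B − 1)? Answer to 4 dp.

Bootstrap SE is the standard deviation of the 6 replicate means.
Mean of replicates: (54.67 + 54.76 + 56.75 + 55.82 + 56.92 + 53.86) / 6 = 332.78000 / 6 = 55.46333
Sum of squared deviations: (−0.79333)² + (−0.70333)² + (+1.28667)² + (+0.35667)² + (+1.45667)² + (−1.60333)² = 7.59933
Variance = 7.59933 / 5 = 1.51987
SE* = √1.51987

SE* = 1.2328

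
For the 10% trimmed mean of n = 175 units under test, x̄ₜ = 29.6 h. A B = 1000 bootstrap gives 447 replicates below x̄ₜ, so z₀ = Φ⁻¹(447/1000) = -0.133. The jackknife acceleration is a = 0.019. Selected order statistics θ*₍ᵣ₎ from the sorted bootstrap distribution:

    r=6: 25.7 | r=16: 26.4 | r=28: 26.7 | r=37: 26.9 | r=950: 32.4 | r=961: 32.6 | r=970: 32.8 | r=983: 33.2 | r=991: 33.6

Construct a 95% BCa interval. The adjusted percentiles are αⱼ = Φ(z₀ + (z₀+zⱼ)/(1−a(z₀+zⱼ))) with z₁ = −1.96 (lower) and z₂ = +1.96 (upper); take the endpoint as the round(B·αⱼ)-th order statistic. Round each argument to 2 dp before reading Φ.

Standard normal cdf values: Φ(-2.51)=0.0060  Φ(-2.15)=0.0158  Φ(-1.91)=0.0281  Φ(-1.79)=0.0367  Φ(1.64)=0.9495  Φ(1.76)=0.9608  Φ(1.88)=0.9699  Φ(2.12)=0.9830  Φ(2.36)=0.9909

Lower: z₀ + z₁ = -0.133 + (-1.960) = -2.093; 1 − a(z₀+z₁) = 1 − (0.019)(-2.093) = 1.0398; argument = -0.133 + (-2.093)/1.0398 = -2.1460 → -2.15.
α₁ = Φ(-2.15) = 0.0158; rank = round(1000 × 0.0158) = 16; θ*₍16₎ = 26.4.
Upper: z₀ + z₂ = 1.827; 1 − a(z₀+z₂) = 0.9653; argument = 1.7597 → 1.76; α₂ = 0.9608; rank = 961; θ*₍961₎ = 32.6.

(26.4, 32.6)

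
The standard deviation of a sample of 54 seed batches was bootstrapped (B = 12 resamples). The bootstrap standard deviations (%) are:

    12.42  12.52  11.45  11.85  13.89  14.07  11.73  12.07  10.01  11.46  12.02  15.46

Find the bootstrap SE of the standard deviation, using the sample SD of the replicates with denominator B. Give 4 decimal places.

Bootstrap SE is the standard deviation of the 12 replicate standard deviations.
Mean of replicates: (12.42 + 12.52 + 11.45 + 11.85 + 13.89 + 14.07 + 11.73 + 12.07 + 10.01 + 11.46 + 12.02 + 15.46) / 12 = 148.95000 / 12 = 12.41250
Sum of squared deviations: (+0.00750)² + (+0.10750)² + (−0.96250)² + (−0.56250)² + (+1.47750)² + (+1.65750)² + (−0.68250)² + (−0.34250)² + (−2.40250)² + (−0.95250)² + (−0.39250)² + (+3.04750)² = 22.88843
Variance = 22.88843 / 12 = 1.90737
SE* = √1.90737

SE* = 1.3811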